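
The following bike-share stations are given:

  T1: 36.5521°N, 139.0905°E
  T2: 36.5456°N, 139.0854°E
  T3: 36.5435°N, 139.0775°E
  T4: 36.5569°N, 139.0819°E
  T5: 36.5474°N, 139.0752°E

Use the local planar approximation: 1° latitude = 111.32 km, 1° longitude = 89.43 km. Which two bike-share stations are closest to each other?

Pairwise distances:
T1–T2: 0.8553 km
T1–T3: 1.5060 km
T1–T4: 0.9365 km
T1–T5: 1.4649 km
T2–T3: 0.7442 km
T2–T4: 1.2963 km
T2–T5: 0.9339 km
T3–T4: 1.5427 km
T3–T5: 0.4804 km
T4–T5: 1.2155 km
Closest pair: T3–T5 at 0.4804 km.

T3 and T5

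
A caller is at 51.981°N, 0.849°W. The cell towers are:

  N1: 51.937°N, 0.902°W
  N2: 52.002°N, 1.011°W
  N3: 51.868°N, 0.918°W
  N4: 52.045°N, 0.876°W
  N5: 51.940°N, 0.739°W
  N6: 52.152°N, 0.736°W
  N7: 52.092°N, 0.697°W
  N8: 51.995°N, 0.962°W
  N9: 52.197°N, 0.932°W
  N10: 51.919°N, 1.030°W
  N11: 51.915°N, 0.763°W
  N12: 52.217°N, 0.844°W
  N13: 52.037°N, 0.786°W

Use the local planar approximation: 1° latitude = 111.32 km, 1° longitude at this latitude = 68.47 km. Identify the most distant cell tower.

Distances from 51.981°N, 0.849°W:
N1: √((-0.044·111.32)² + (-0.053·68.47)²) = √(23.99119 + 13.16899) = 6.096 km
N2: √((0.021·111.32)² + (-0.162·68.47)²) = √(5.46493 + 123.03557) = 11.336 km
N3: √((-0.113·111.32)² + (-0.069·68.47)²) = √(158.23527 + 22.32024) = 13.437 km
N4: √((0.064·111.32)² + (-0.027·68.47)²) = √(50.75822 + 3.41765) = 7.360 km
N5: √((-0.041·111.32)² + (0.110·68.47)²) = √(20.83119 + 56.72650) = 8.807 km
N6: √((0.171·111.32)² + (0.113·68.47)²) = √(362.35864 + 59.86287) = 20.548 km
N7: √((0.111·111.32)² + (0.152·68.47)²) = √(152.68359 + 108.31481) = 16.155 km
N8: √((0.014·111.32)² + (-0.113·68.47)²) = √(2.42886 + 59.86287) = 7.893 km
N9: √((0.216·111.32)² + (-0.083·68.47)²) = √(578.16780 + 32.29660) = 24.708 km
N10: √((-0.062·111.32)² + (-0.181·68.47)²) = √(47.63540 + 153.58818) = 14.185 km
N11: √((-0.066·111.32)² + (0.086·68.47)²) = √(53.98017 + 34.67349) = 9.416 km
N12: √((0.236·111.32)² + (0.005·68.47)²) = √(690.19276 + 0.11720) = 26.274 km
N13: √((0.056·111.32)² + (0.063·68.47)²) = √(38.86176 + 18.60723) = 7.581 km
Maximum: N12 at 26.274 km.

N12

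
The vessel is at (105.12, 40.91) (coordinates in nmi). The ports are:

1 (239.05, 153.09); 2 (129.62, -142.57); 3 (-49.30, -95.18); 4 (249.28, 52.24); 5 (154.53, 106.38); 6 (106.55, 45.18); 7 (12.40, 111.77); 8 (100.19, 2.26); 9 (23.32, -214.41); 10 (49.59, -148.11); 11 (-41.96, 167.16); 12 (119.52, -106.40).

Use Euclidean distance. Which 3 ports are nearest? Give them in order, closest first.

Distances from (105.12, 40.91):
1: √((133.93)² + (112.18)²) = √(17937.2449 + 12584.3524) = 174.70 nmi
2: √((24.50)² + (-183.48)²) = √(600.2500 + 33664.9104) = 185.11 nmi
3: √((-154.42)² + (-136.09)²) = √(23845.5364 + 18520.4881) = 205.83 nmi
4: √((144.16)² + (11.33)²) = √(20782.1056 + 128.3689) = 144.60 nmi
5: √((49.41)² + (65.47)²) = √(2441.3481 + 4286.3209) = 82.02 nmi
6: √((1.43)² + (4.27)²) = √(2.0449 + 18.2329) = 4.50 nmi
7: √((-92.72)² + (70.86)²) = √(8596.9984 + 5021.1396) = 116.70 nmi
8: √((-4.93)² + (-38.65)²) = √(24.3049 + 1493.8225) = 38.96 nmi
9: √((-81.80)² + (-255.32)²) = √(6691.2400 + 65188.3024) = 268.10 nmi
10: √((-55.53)² + (-189.02)²) = √(3083.5809 + 35728.5604) = 197.01 nmi
11: √((-147.08)² + (126.25)²) = √(21632.5264 + 15939.0625) = 193.83 nmi
12: √((14.40)² + (-147.31)²) = √(207.3600 + 21700.2361) = 148.01 nmi
Sorted: 6 (4.50 nmi) < 8 (38.96 nmi) < 5 (82.02 nmi) < 7 (116.70 nmi) < 4 (144.60 nmi) < …

6, 8, 5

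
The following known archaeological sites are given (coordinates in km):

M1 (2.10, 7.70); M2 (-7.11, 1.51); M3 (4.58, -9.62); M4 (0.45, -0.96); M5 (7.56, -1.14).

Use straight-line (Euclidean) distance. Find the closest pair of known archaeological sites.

M4 and M5

Pairwise distances:
M1–M2: 11.10 km
M1–M3: 17.50 km
M1–M4: 8.82 km
M1–M5: 10.39 km
M2–M3: 16.14 km
M2–M4: 7.95 km
M2–M5: 14.91 km
M3–M4: 9.59 km
M3–M5: 8.99 km
M4–M5: 7.11 km
Closest pair: M4–M5 at 7.11 km.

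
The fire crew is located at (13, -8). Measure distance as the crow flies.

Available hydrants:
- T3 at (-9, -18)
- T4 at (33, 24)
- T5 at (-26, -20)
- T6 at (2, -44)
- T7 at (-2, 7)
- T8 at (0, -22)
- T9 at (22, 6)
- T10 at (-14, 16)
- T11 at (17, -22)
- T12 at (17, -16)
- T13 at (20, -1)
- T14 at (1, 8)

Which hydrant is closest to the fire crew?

Distances from (13, -8):
T3: √((-22)² + (-10)²) = √(484.000 + 100.000) = 24.2
T4: √((20)² + (32)²) = √(400.000 + 1024.000) = 37.7
T5: √((-39)² + (-12)²) = √(1521.000 + 144.000) = 40.8
T6: √((-11)² + (-36)²) = √(121.000 + 1296.000) = 37.6
T7: √((-15)² + (15)²) = √(225.000 + 225.000) = 21.2
T8: √((-13)² + (-14)²) = √(169.000 + 196.000) = 19.1
T9: √((9)² + (14)²) = √(81.000 + 196.000) = 16.6
T10: √((-27)² + (24)²) = √(729.000 + 576.000) = 36.1
T11: √((4)² + (-14)²) = √(16.000 + 196.000) = 14.6
T12: √((4)² + (-8)²) = √(16.000 + 64.000) = 8.9
T13: √((7)² + (7)²) = √(49.000 + 49.000) = 9.9
T14: √((-12)² + (16)²) = √(144.000 + 256.000) = 20.0
Minimum: T12 at 8.9.

T12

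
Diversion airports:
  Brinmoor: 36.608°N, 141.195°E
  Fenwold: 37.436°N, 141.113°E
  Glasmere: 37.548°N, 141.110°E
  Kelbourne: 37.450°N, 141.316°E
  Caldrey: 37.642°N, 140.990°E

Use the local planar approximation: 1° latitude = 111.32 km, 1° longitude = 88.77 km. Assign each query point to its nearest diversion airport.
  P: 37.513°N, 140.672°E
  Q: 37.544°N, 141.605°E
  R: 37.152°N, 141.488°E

P at 37.513°N, 140.672°E:
  Brinmoor: 110.928 km
  Fenwold: 40.075 km
  Glasmere: 39.076 km
  Kelbourne: 57.596 km
  Caldrey: 31.672 km
  → nearest: Caldrey (31.672 km)
Q at 37.544°N, 141.605°E:
  Brinmoor: 110.369 km
  Fenwold: 45.299 km
  Glasmere: 43.943 km
  Kelbourne: 27.707 km
  Caldrey: 55.673 km
  → nearest: Kelbourne (27.707 km)
R at 37.152°N, 141.488°E:
  Brinmoor: 65.907 km
  Fenwold: 45.909 km
  Glasmere: 55.401 km
  Kelbourne: 36.518 km
  Caldrey: 70.211 km
  → nearest: Kelbourne (36.518 km)

P→Caldrey; Q→Kelbourne; R→Kelbourne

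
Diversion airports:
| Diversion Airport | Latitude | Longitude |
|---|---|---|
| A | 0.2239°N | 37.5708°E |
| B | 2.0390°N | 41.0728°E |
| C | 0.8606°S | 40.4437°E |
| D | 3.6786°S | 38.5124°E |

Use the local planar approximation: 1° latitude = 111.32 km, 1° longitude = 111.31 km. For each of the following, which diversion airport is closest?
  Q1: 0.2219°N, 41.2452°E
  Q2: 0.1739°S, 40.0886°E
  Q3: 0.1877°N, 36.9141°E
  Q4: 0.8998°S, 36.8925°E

Q1→C; Q2→C; Q3→A; Q4→A

Q1 at 0.2219°N, 41.2452°E:
  A: 408.9975 km
  B: 203.1878 km
  C: 149.9350 km
  D: 530.1539 km
  → nearest: C (149.9350 km)
Q2 at 0.1739°S, 40.0886°E:
  A: 283.7333 km
  B: 269.6014 km
  C: 86.0576 km
  D: 427.7772 km
  → nearest: C (86.0576 km)
Q3 at 0.1877°N, 36.9141°E:
  A: 73.2083 km
  B: 506.7077 km
  C: 409.8447 km
  D: 465.7166 km
  → nearest: A (73.2083 km)
Q4 at 0.8998°S, 36.8925°E:
  A: 146.1098 km
  B: 568.8040 km
  C: 395.3082 km
  D: 358.0515 km
  → nearest: A (146.1098 km)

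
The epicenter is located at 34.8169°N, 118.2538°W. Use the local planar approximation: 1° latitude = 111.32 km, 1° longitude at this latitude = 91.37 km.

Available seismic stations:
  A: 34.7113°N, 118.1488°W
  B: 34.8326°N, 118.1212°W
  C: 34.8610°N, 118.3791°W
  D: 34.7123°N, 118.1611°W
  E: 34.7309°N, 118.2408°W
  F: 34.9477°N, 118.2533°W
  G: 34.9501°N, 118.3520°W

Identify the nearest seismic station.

Distances from 34.8169°N, 118.2538°W:
A: √((-0.1056·111.32)² + (0.1050·91.37)²) = √(138.189241 + 92.041958) = 15.1734 km
B: √((0.0157·111.32)² + (0.1326·91.37)²) = √(3.054539 + 146.789266) = 12.2411 km
C: √((0.0441·111.32)² + (-0.1253·91.37)²) = √(24.100362 + 131.071839) = 12.4568 km
D: √((-0.1046·111.32)² + (0.0927·91.37)²) = √(135.584413 + 71.740883) = 14.3988 km
E: √((-0.0860·111.32)² + (0.0130·91.37)²) = √(91.652285 + 1.410893) = 9.6469 km
F: √((0.1308·111.32)² + (0.0005·91.37)²) = √(212.012703 + 0.002087) = 14.5607 km
G: √((0.1332·111.32)² + (-0.0982·91.37)²) = √(219.864365 + 80.506366) = 17.3312 km
Minimum: E at 9.6469 km.

E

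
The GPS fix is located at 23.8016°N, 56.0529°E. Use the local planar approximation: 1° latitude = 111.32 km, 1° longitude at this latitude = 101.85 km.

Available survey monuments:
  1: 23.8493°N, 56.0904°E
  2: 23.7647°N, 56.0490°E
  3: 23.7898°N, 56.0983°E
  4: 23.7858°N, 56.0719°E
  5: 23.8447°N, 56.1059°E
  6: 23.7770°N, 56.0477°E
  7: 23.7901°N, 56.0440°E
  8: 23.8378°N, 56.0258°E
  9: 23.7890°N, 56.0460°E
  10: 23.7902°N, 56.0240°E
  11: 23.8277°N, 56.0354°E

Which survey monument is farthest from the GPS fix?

Distances from 23.8016°N, 56.0529°E:
1: 6.5409 km
2: 4.1269 km
3: 4.8069 km
4: 2.6150 km
5: 7.2221 km
6: 2.7892 km
7: 1.5686 km
8: 4.8844 km
9: 1.5688 km
10: 3.2054 km
11: 3.4086 km
Maximum: 5 at 7.2221 km.

5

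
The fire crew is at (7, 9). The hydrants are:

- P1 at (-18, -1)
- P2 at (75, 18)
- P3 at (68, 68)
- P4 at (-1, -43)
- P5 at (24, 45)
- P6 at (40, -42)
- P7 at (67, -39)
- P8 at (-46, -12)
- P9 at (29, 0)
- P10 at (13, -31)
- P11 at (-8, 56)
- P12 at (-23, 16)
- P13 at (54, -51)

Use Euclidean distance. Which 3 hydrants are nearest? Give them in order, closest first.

Distances from (7, 9):
P1: 26.9
P2: 68.6
P3: 84.9
P4: 52.6
P5: 39.8
P6: 60.7
P7: 76.8
P8: 57.0
P9: 23.8
P10: 40.4
P11: 49.3
P12: 30.8
P13: 76.2
Sorted: P9 (23.8) < P1 (26.9) < P12 (30.8) < P5 (39.8) < P10 (40.4) < …

P9, P1, P12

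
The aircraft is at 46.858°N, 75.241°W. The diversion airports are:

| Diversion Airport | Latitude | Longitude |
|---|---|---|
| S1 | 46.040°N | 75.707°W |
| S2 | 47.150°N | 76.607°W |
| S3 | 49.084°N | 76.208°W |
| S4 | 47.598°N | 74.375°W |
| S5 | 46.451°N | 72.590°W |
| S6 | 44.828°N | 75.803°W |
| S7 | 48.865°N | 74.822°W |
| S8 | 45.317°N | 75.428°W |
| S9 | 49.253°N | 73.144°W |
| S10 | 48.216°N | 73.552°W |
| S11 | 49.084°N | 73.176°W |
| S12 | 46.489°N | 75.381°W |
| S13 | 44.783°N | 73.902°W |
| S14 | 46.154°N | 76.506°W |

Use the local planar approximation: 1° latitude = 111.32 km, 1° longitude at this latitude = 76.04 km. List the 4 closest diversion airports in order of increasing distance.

S12, S1, S4, S2

Distances from 46.858°N, 75.241°W:
S1: √((-0.818·111.32)² + (-0.466·76.04)²) = √(8291.87989 + 1255.61371) = 97.711 km
S2: √((0.292·111.32)² + (-1.366·76.04)²) = √(1056.60363 + 10789.10985) = 108.838 km
S3: √((2.226·111.32)² + (-0.967·76.04)²) = √(61404.00739 + 5406.76090) = 258.478 km
S4: √((0.740·111.32)² + (0.866·76.04)²) = √(6785.93718 + 4336.30679) = 105.462 km
S5: √((-0.407·111.32)² + (2.651·76.04)²) = √(2052.74600 + 40635.31885) = 206.611 km
S6: √((-2.030·111.32)² + (-0.562·76.04)²) = √(51066.77962 + 1826.23578) = 229.985 km
S7: √((2.007·111.32)² + (0.419·76.04)²) = √(49916.15680 + 1015.10803) = 225.680 km
S8: √((-1.541·111.32)² + (-0.187·76.04)²) = √(29427.38511 + 202.19361) = 172.132 km
S9: √((2.395·111.32)² + (2.097·76.04)²) = √(71081.63861 + 25426.17767) = 310.657 km
S10: √((1.358·111.32)² + (1.689·76.04)²) = √(22853.14290 + 16494.66560) = 198.363 km
S11: √((2.226·111.32)² + (2.065·76.04)²) = √(61404.00739 + 24656.09691) = 293.360 km
S12: √((-0.369·111.32)² + (-0.140·76.04)²) = √(1687.32650 + 113.32880) = 42.434 km
S13: √((-2.075·111.32)² + (1.339·76.04)²) = √(53355.91812 + 10366.81552) = 252.434 km
S14: √((-0.704·111.32)² + (-1.265·76.04)²) = √(6141.74405 + 9252.63153) = 124.074 km
Sorted: S12 (42.434 km) < S1 (97.711 km) < S4 (105.462 km) < S2 (108.838 km) < S14 (124.074 km) < S8 (172.132 km) < …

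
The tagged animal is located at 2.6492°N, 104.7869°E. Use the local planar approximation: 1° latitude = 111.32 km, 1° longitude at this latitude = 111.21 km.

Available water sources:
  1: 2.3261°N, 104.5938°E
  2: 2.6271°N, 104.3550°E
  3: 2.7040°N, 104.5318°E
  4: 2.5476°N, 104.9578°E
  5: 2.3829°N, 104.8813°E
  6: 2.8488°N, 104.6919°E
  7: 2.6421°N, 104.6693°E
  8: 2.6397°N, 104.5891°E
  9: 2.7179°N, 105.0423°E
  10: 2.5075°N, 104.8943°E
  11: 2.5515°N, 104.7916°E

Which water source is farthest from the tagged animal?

Distances from 2.6492°N, 104.7869°E:
1: √((-0.3231·111.32)² + (-0.1931·111.21)²) = √(1293.660481 + 461.160636) = 41.8906 km
2: √((-0.0221·111.32)² + (-0.4319·111.21)²) = √(6.052446 + 2307.034502) = 48.0946 km
3: √((0.0548·111.32)² + (-0.2551·111.21)²) = √(37.214099 + 804.838233) = 29.0181 km
4: √((-0.1016·111.32)² + (0.1709·111.21)²) = √(127.918633 + 361.220016) = 22.1165 km
5: √((-0.2663·111.32)² + (0.0944·111.21)²) = √(878.797329 + 110.212707) = 31.4485 km
6: √((0.1996·111.32)² + (-0.0950·111.21)²) = √(493.704936 + 111.618169) = 24.6033 km
7: √((-0.0071·111.32)² + (-0.1176·111.21)²) = √(0.624688 + 171.041826) = 13.1022 km
8: √((-0.0095·111.32)² + (-0.1978·111.21)²) = √(1.118391 + 483.882879) = 22.0227 km
9: √((0.0687·111.32)² + (0.2554·111.21)²) = √(58.487071 + 806.732340) = 29.4146 km
10: √((-0.1417·111.32)² + (0.1074·111.21)²) = √(248.820464 + 142.658037) = 19.7858 km
11: √((-0.0977·111.32)² + (0.0047·111.21)²) = √(118.286593 + 0.273202) = 10.8885 km
Maximum: 2 at 48.0946 km.

2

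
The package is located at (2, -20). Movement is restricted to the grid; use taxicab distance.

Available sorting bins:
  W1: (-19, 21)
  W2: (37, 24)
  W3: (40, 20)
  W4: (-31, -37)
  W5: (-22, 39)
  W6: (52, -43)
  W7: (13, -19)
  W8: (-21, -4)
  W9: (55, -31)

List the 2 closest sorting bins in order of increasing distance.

Distances from (2, -20):
W1: 62
W2: 79
W3: 78
W4: 50
W5: 83
W6: 73
W7: 12
W8: 39
W9: 64
Sorted: W7 (12) < W8 (39) < W4 (50) < W1 (62) < …

W7, W8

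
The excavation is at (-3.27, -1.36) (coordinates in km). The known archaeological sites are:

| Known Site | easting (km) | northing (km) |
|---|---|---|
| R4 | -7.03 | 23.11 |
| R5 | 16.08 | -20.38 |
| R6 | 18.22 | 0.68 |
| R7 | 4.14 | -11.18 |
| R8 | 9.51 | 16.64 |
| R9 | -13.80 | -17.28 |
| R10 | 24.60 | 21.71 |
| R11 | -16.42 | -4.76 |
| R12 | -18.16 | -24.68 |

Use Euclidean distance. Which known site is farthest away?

R10

Distances from (-3.27, -1.36):
R4: 24.76 km
R5: 27.13 km
R6: 21.59 km
R7: 12.30 km
R8: 22.08 km
R9: 19.09 km
R10: 36.18 km
R11: 13.58 km
R12: 27.67 km
Maximum: R10 at 36.18 km.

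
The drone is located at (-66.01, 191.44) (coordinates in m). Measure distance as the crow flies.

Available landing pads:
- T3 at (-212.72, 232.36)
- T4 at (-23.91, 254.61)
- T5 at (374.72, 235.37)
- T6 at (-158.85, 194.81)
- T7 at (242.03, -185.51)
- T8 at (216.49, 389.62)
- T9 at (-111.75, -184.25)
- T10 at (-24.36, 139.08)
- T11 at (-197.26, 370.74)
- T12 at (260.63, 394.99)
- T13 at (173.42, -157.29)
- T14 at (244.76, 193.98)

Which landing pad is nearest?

Distances from (-66.01, 191.44):
T3: 152.31 m
T4: 75.91 m
T5: 442.91 m
T6: 92.90 m
T7: 486.81 m
T8: 345.08 m
T9: 378.46 m
T10: 66.91 m
T11: 222.20 m
T12: 384.87 m
T13: 423.01 m
T14: 310.78 m
Minimum: T10 at 66.91 m.

T10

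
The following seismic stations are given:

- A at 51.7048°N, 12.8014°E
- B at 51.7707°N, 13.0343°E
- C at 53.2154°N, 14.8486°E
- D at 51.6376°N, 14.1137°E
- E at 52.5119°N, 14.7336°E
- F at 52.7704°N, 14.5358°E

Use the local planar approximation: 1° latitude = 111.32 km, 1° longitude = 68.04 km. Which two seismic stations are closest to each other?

Pairwise distances:
A–B: 17.4622 km
A–C: 218.3573 km
A–D: 89.6017 km
A–E: 159.2354 km
A–F: 167.3241 km
B–C: 202.7388 km
B–D: 74.9221 km
B–E: 142.0424 km
B–F: 151.0688 km
C–D: 182.6196 km
C–E: 78.7035 km
C–F: 53.9158 km
D–E: 106.0733 km
D–F: 129.3324 km
E–F: 31.7679 km
Closest pair: A–B at 17.4622 km.

A and B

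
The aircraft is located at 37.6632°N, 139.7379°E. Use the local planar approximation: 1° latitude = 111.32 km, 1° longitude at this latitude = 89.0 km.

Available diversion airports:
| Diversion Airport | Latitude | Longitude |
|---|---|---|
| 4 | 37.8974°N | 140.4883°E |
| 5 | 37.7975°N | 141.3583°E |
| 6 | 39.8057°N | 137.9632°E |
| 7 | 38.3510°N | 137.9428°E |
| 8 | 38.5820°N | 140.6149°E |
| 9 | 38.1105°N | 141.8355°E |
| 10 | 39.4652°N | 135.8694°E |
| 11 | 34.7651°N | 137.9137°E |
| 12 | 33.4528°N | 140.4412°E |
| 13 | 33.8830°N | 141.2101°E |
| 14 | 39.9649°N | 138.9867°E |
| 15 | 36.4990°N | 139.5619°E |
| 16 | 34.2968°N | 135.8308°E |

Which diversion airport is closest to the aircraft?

Distances from 37.6632°N, 139.7379°E:
4: 71.6939 km
5: 144.9884 km
6: 286.0619 km
7: 177.1633 km
8: 128.6609 km
9: 193.2128 km
10: 398.4719 km
11: 361.1650 km
12: 472.8629 km
13: 440.7385 km
14: 264.8041 km
15: 130.5419 km
16: 511.2272 km
Minimum: 4 at 71.6939 km.

4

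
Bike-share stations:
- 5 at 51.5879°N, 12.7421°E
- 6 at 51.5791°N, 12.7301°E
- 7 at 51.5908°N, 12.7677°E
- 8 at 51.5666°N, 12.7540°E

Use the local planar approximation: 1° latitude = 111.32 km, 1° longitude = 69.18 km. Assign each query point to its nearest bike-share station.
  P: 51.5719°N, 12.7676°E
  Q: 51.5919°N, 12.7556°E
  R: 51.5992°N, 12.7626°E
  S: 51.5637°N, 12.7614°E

P at 51.5719°N, 12.7676°E:
  5: √((0.0160·111.32)² + (-0.0255·69.18)²) = √(3.172388 + 3.112014) = 2.5069 km
  6: √((0.0072·111.32)² + (-0.0375·69.18)²) = √(0.642409 + 6.730133) = 2.7152 km
  7: √((0.0189·111.32)² + (0.0001·69.18)²) = √(4.426597 + 0.000048) = 2.1040 km
  8: √((-0.0053·111.32)² + (-0.0136·69.18)²) = √(0.348095 + 0.885195) = 1.1105 km
  → nearest: 8 (1.1105 km)
Q at 51.5919°N, 12.7556°E:
  5: √((-0.0040·111.32)² + (-0.0135·69.18)²) = √(0.198274 + 0.872225) = 1.0346 km
  6: √((-0.0128·111.32)² + (-0.0255·69.18)²) = √(2.030329 + 3.112014) = 2.2677 km
  7: √((-0.0011·111.32)² + (0.0121·69.18)²) = √(0.014994 + 0.700700) = 0.8460 km
  8: √((-0.0253·111.32)² + (-0.0016·69.18)²) = √(7.932086 + 0.012252) = 2.8186 km
  → nearest: 7 (0.8460 km)
R at 51.5992°N, 12.7626°E:
  5: √((-0.0113·111.32)² + (-0.0205·69.18)²) = √(1.582353 + 2.011263) = 1.8957 km
  6: √((-0.0201·111.32)² + (-0.0325·69.18)²) = √(5.006549 + 5.055078) = 3.1720 km
  7: √((-0.0084·111.32)² + (0.0051·69.18)²) = √(0.874390 + 0.124481) = 0.9994 km
  8: √((-0.0326·111.32)² + (-0.0086·69.18)²) = √(13.169873 + 0.353963) = 3.6775 km
  → nearest: 7 (0.9994 km)
S at 51.5637°N, 12.7614°E:
  5: √((0.0242·111.32)² + (-0.0193·69.18)²) = √(7.257334 + 1.782690) = 3.0067 km
  6: √((0.0154·111.32)² + (-0.0313·69.18)²) = √(2.938920 + 4.688671) = 2.7618 km
  7: √((0.0271·111.32)² + (0.0063·69.18)²) = √(9.100913 + 0.189951) = 3.0481 km
  8: √((0.0029·111.32)² + (-0.0074·69.18)²) = √(0.104218 + 0.262074) = 0.6052 km
  → nearest: 8 (0.6052 km)

P→8; Q→7; R→7; S→8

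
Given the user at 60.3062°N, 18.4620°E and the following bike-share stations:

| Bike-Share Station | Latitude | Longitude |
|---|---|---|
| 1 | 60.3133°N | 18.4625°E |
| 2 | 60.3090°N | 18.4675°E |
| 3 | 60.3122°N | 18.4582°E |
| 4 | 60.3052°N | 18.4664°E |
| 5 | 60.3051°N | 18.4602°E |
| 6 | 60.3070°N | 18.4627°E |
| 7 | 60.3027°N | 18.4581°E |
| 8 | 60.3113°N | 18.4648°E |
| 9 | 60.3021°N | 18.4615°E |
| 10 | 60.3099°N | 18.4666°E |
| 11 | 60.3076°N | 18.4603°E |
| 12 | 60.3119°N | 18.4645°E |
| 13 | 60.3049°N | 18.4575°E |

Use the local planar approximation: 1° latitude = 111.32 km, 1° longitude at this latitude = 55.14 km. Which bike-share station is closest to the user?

6

Distances from 60.3062°N, 18.4620°E:
1: √((0.0071·111.32)² + (0.0005·55.14)²) = √(0.624688 + 0.000760) = 0.7909 km
2: √((0.0028·111.32)² + (0.0055·55.14)²) = √(0.097154 + 0.091973) = 0.4349 km
3: √((0.0060·111.32)² + (-0.0038·55.14)²) = √(0.446117 + 0.043904) = 0.7000 km
4: √((-0.0010·111.32)² + (0.0044·55.14)²) = √(0.012392 + 0.058863) = 0.2669 km
5: √((-0.0011·111.32)² + (-0.0018·55.14)²) = √(0.014994 + 0.009851) = 0.1576 km
6: √((0.0008·111.32)² + (0.0007·55.14)²) = √(0.007931 + 0.001490) = 0.0971 km
7: √((-0.0035·111.32)² + (-0.0039·55.14)²) = √(0.151804 + 0.046245) = 0.4450 km
8: √((0.0051·111.32)² + (0.0028·55.14)²) = √(0.322320 + 0.023837) = 0.5884 km
9: √((-0.0041·111.32)² + (-0.0005·55.14)²) = √(0.208312 + 0.000760) = 0.4572 km
10: √((0.0037·111.32)² + (0.0046·55.14)²) = √(0.169648 + 0.064335) = 0.4837 km
11: √((0.0014·111.32)² + (-0.0017·55.14)²) = √(0.024289 + 0.008787) = 0.1819 km
12: √((0.0057·111.32)² + (0.0025·55.14)²) = √(0.402621 + 0.019003) = 0.6493 km
13: √((-0.0013·111.32)² + (-0.0045·55.14)²) = √(0.020943 + 0.061568) = 0.2872 km
Minimum: 6 at 0.0971 km.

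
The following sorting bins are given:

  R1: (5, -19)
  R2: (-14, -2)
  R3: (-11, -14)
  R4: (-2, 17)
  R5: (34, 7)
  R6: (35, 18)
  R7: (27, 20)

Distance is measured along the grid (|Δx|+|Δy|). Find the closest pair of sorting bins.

R6 and R7

Pairwise distances:
R1–R2: |-19| + |17| = 19 + 17 = 36
R1–R3: |-16| + |5| = 16 + 5 = 21
R1–R4: |-7| + |36| = 7 + 36 = 43
R1–R5: |29| + |26| = 29 + 26 = 55
R1–R6: |30| + |37| = 30 + 37 = 67
R1–R7: |22| + |39| = 22 + 39 = 61
R2–R3: |3| + |-12| = 3 + 12 = 15
R2–R4: |12| + |19| = 12 + 19 = 31
R2–R5: |48| + |9| = 48 + 9 = 57
R2–R6: |49| + |20| = 49 + 20 = 69
R2–R7: |41| + |22| = 41 + 22 = 63
R3–R4: |9| + |31| = 9 + 31 = 40
R3–R5: |45| + |21| = 45 + 21 = 66
R3–R6: |46| + |32| = 46 + 32 = 78
R3–R7: |38| + |34| = 38 + 34 = 72
R4–R5: |36| + |-10| = 36 + 10 = 46
R4–R6: |37| + |1| = 37 + 1 = 38
R4–R7: |29| + |3| = 29 + 3 = 32
R5–R6: |1| + |11| = 1 + 11 = 12
R5–R7: |-7| + |13| = 7 + 13 = 20
R6–R7: |-8| + |2| = 8 + 2 = 10
Closest pair: R6–R7 at 10.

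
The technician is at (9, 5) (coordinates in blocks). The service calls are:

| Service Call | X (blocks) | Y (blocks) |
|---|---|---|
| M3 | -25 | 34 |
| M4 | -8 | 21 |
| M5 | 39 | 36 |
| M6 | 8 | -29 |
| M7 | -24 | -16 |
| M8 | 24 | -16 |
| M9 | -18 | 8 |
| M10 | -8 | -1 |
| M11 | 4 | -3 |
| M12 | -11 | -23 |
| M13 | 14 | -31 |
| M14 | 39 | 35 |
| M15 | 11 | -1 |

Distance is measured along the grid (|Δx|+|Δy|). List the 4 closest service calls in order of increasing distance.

M15, M11, M10, M9

Distances from (9, 5):
M3: |-34| + |29| = 34 + 29 = 63 blocks
M4: |-17| + |16| = 17 + 16 = 33 blocks
M5: |30| + |31| = 30 + 31 = 61 blocks
M6: |-1| + |-34| = 1 + 34 = 35 blocks
M7: |-33| + |-21| = 33 + 21 = 54 blocks
M8: |15| + |-21| = 15 + 21 = 36 blocks
M9: |-27| + |3| = 27 + 3 = 30 blocks
M10: |-17| + |-6| = 17 + 6 = 23 blocks
M11: |-5| + |-8| = 5 + 8 = 13 blocks
M12: |-20| + |-28| = 20 + 28 = 48 blocks
M13: |5| + |-36| = 5 + 36 = 41 blocks
M14: |30| + |30| = 30 + 30 = 60 blocks
M15: |2| + |-6| = 2 + 6 = 8 blocks
Sorted: M15 (8 blocks) < M11 (13 blocks) < M10 (23 blocks) < M9 (30 blocks) < M4 (33 blocks) < M6 (35 blocks) < …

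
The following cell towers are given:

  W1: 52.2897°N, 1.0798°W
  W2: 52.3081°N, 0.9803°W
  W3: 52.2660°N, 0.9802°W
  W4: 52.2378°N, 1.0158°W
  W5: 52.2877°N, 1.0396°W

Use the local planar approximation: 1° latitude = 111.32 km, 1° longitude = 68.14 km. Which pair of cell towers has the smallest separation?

W1 and W5

Pairwise distances:
W1–W2: 7.0826 km
W1–W3: 7.2815 km
W1–W4: 7.2386 km
W1–W5: 2.7483 km
W2–W3: 4.6866 km
W2–W4: 8.1911 km
W2–W5: 4.6351 km
W3–W4: 3.9673 km
W3–W5: 4.7136 km
W4–W5: 5.7868 km
Closest pair: W1–W5 at 2.7483 km.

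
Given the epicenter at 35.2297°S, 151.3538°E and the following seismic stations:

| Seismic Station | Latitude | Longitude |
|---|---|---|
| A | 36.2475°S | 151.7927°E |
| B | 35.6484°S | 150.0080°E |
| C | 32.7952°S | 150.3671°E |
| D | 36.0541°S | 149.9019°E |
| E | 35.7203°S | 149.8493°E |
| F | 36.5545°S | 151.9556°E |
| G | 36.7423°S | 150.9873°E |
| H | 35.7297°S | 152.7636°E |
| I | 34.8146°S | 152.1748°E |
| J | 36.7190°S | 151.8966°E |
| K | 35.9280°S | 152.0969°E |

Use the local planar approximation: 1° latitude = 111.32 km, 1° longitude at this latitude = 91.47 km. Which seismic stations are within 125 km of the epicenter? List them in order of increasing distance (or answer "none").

Distances from 35.2297°S, 151.3538°E:
A: √((-1.0178·111.32)² + (0.4389·91.47)²) = √(12837.228996 + 1611.716009) = 120.2038 km
B: √((-0.4187·111.32)² + (-1.3458·91.47)²) = √(2172.462643 + 15153.690261) = 131.6288 km
C: √((2.4345·111.32)² + (-0.9867·91.47)²) = √(73445.628753 + 8145.685056) = 285.6419 km
D: √((-0.8244·111.32)² + (-1.4519·91.47)²) = √(8422.138161 + 17637.245849) = 161.4292 km
E: √((-0.4906·111.32)² + (-1.5045·91.47)²) = √(2982.644431 + 18938.332724) = 148.0573 km
F: √((-1.3248·111.32)² + (0.6018·91.47)²) = √(21749.387661 + 3030.133236) = 157.4151 km
G: √((-1.5126·111.32)² + (-0.3665·91.47)²) = √(28352.710759 + 1123.842149) = 171.6874 km
H: √((-0.5000·111.32)² + (1.4098·91.47)²) = √(3098.035600 + 16629.238827) = 140.4538 km
I: √((0.4151·111.32)² + (0.8210·91.47)²) = √(2135.265397 + 5639.539884) = 88.1749 km
J: √((-1.4893·111.32)² + (0.5428·91.47)²) = √(27485.951405 + 2465.114159) = 173.0638 km
K: √((-0.6983·111.32)² + (0.7431·91.47)²) = √(6042.692290 + 4620.105372) = 103.2608 km
Threshold 125 km: I (88.1749 km), K (103.2608 km), A (120.2038 km) are within range.

I, K, A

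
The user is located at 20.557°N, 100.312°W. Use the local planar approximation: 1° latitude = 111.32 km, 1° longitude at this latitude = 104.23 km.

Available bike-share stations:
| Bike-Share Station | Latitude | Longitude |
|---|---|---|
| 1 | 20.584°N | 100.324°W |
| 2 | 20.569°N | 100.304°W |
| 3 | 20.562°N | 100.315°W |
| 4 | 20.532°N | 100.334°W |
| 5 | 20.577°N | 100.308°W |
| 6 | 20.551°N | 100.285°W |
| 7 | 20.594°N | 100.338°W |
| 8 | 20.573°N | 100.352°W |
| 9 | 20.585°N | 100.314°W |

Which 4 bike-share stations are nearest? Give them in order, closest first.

Distances from 20.557°N, 100.312°W:
1: 3.255 km
2: 1.575 km
3: 0.638 km
4: 3.606 km
5: 2.265 km
6: 2.892 km
7: 4.930 km
8: 4.534 km
9: 3.124 km
Sorted: 3 (0.638 km) < 2 (1.575 km) < 5 (2.265 km) < 6 (2.892 km) < 9 (3.124 km) < 1 (3.255 km) < …

3, 2, 5, 6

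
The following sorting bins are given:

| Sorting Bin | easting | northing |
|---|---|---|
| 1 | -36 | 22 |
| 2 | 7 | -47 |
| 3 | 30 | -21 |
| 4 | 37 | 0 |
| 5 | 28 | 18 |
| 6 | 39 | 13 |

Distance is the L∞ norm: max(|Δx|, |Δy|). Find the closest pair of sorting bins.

5 and 6

Pairwise distances:
1–2: max(|43|, |-69|) = 69
1–3: max(|66|, |-43|) = 66
1–4: max(|73|, |-22|) = 73
1–5: max(|64|, |-4|) = 64
1–6: max(|75|, |-9|) = 75
2–3: max(|23|, |26|) = 26
2–4: max(|30|, |47|) = 47
2–5: max(|21|, |65|) = 65
2–6: max(|32|, |60|) = 60
3–4: max(|7|, |21|) = 21
3–5: max(|-2|, |39|) = 39
3–6: max(|9|, |34|) = 34
4–5: max(|-9|, |18|) = 18
4–6: max(|2|, |13|) = 13
5–6: max(|11|, |-5|) = 11
Closest pair: 5–6 at 11.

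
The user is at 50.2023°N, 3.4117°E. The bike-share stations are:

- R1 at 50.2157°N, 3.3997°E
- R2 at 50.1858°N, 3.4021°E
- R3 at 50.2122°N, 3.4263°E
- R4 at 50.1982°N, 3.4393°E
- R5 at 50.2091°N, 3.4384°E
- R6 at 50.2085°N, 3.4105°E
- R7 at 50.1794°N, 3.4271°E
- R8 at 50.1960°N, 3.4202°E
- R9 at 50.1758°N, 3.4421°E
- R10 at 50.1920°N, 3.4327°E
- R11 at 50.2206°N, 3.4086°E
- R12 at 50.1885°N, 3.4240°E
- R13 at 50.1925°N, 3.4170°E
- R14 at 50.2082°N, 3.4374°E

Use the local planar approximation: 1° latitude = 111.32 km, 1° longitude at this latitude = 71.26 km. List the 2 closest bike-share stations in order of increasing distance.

R6, R8

Distances from 50.2023°N, 3.4117°E:
R1: 1.7194 km
R2: 1.9600 km
R3: 1.5156 km
R4: 2.0190 km
R5: 2.0477 km
R6: 0.6955 km
R7: 2.7754 km
R8: 0.9267 km
R9: 3.6600 km
R10: 1.8852 km
R11: 2.0491 km
R12: 1.7687 km
R13: 1.1545 km
R14: 1.9456 km
Sorted: R6 (0.6955 km) < R8 (0.9267 km) < R13 (1.1545 km) < R3 (1.5156 km) < …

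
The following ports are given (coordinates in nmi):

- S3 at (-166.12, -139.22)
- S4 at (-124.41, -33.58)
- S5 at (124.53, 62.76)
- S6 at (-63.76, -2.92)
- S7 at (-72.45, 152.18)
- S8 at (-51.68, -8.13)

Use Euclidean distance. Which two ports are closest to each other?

S6 and S8

Pairwise distances:
S3–S4: 113.58 nmi
S3–S5: 353.94 nmi
S3–S6: 170.46 nmi
S3–S7: 306.09 nmi
S3–S8: 174.01 nmi
S4–S5: 266.93 nmi
S4–S6: 67.96 nmi
S4–S7: 192.89 nmi
S4–S8: 77.05 nmi
S5–S6: 199.42 nmi
S5–S7: 216.33 nmi
S5–S8: 189.94 nmi
S6–S7: 155.34 nmi
S6–S8: 13.16 nmi
S7–S8: 161.65 nmi
Closest pair: S6–S8 at 13.16 nmi.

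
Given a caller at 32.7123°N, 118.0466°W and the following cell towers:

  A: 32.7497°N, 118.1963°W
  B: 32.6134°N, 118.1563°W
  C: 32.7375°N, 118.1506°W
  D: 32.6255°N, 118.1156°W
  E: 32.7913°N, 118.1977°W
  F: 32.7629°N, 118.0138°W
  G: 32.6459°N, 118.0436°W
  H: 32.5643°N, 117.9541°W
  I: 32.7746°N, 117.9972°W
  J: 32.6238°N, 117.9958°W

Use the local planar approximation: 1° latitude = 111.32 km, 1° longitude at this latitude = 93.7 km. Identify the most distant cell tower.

Distances from 32.7123°N, 118.0466°W:
A: √((0.0374·111.32)² + (-0.1497·93.7)²) = √(17.333633 + 196.753643) = 14.6317 km
B: √((-0.0989·111.32)² + (-0.1097·93.7)²) = √(121.210147 + 105.655580) = 15.0621 km
C: √((0.0252·111.32)² + (-0.1040·93.7)²) = √(7.869506 + 94.961127) = 10.1405 km
D: √((-0.0868·111.32)² + (-0.0690·93.7)²) = √(93.365375 + 41.800104) = 11.6261 km
E: √((0.0790·111.32)² + (-0.1511·93.7)²) = √(77.339361 + 200.450946) = 16.6670 km
F: √((0.0506·111.32)² + (0.0328·93.7)²) = √(31.728346 + 9.445542) = 6.4167 km
G: √((-0.0664·111.32)² + (0.0030·93.7)²) = √(54.636460 + 0.079017) = 7.3970 km
H: √((-0.1480·111.32)² + (0.0925·93.7)²) = √(271.437487 + 75.121223) = 18.6161 km
I: √((0.0623·111.32)² + (0.0494·93.7)²) = √(48.097498 + 21.425604) = 8.3381 km
J: √((-0.0885·111.32)² + (0.0508·93.7)²) = √(97.058357 + 22.657219) = 10.9415 km
Maximum: H at 18.6161 km.

H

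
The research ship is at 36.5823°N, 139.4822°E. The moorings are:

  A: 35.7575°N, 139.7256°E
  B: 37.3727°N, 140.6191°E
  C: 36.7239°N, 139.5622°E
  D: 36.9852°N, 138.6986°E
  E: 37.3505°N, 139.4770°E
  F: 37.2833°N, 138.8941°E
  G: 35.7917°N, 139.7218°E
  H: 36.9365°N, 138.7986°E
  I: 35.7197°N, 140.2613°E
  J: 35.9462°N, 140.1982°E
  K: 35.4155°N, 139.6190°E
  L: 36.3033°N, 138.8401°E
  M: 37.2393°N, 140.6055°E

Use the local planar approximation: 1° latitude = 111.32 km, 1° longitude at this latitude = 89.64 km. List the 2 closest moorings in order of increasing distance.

C, L

Distances from 36.5823°N, 139.4822°E:
A: √((-0.8248·111.32)² + (0.2434·89.64)²) = √(8430.313010 + 476.041531) = 94.3735 km
B: √((0.7904·111.32)² + (1.1369·89.64)²) = √(7741.769889 + 10385.997858) = 134.6394 km
C: √((0.1416·111.32)² + (0.0800·89.64)²) = √(248.469395 + 51.426109) = 17.3175 km
D: √((0.4029·111.32)² + (-0.7836·89.64)²) = √(2011.596772 + 4933.925078) = 83.3398 km
E: √((0.7682·111.32)² + (-0.0052·89.64)²) = √(7312.990361 + 0.217275) = 85.5173 km
F: √((0.7010·111.32)² + (-0.5881·89.64)²) = √(6089.511168 + 2779.112032) = 94.1734 km
G: √((-0.7906·111.32)² + (0.2396·89.64)²) = √(7745.688284 + 461.293487) = 90.5924 km
H: √((0.3542·111.32)² + (-0.6836·89.64)²) = √(1554.688940 + 3754.981519) = 72.8675 km
I: √((-0.8626·111.32)² + (0.7791·89.64)²) = √(9220.729951 + 4877.419434) = 118.7356 km
J: √((-0.6361·111.32)² + (0.7160·89.64)²) = √(5014.148437 + 4119.359931) = 95.5694 km
K: √((-1.1668·111.32)² + (0.1368·89.64)²) = √(16870.938265 + 150.375087) = 130.4658 km
L: √((-0.2790·111.32)² + (-0.6421·89.64)²) = √(964.616757 + 3312.905406) = 65.4028 km
M: √((0.6570·111.32)² + (1.1233·89.64)²) = √(5349.055875 + 10139.002111) = 124.4510 km
Sorted: C (17.3175 km) < L (65.4028 km) < H (72.8675 km) < D (83.3398 km) < …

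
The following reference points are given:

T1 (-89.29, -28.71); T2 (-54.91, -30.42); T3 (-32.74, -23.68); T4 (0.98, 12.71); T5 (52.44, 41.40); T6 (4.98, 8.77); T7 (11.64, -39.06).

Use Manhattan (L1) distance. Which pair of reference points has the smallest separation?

Pairwise distances:
T1–T2: 36.09
T1–T3: 61.58
T1–T4: 131.69
T1–T5: 211.84
T1–T6: 131.75
T1–T7: 111.28
T2–T3: 28.91
T2–T4: 99.02
T2–T5: 179.17
T2–T6: 99.08
T2–T7: 75.19
T3–T4: 70.11
T3–T5: 150.26
T3–T6: 70.17
T3–T7: 59.76
T4–T5: 80.15
T4–T6: 7.94
T4–T7: 62.43
T5–T6: 80.09
T5–T7: 121.26
T6–T7: 54.49
Closest pair: T4–T6 at 7.94.

T4 and T6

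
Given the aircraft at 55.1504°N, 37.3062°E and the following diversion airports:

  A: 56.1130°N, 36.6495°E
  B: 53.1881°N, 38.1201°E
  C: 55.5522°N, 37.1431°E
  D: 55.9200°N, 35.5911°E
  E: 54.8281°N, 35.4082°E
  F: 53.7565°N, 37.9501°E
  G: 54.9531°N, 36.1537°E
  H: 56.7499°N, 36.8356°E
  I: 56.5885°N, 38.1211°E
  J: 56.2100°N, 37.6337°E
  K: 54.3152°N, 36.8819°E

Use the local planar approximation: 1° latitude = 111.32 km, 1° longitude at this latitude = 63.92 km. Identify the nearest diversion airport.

Distances from 55.1504°N, 37.3062°E:
A: √((0.9626·111.32)² + (-0.6567·63.92)²) = √(11482.543782 + 1762.006739) = 115.0850 km
B: √((-1.9623·111.32)² + (0.8139·63.92)²) = √(47717.447354 + 2706.547352) = 224.5529 km
C: √((0.4018·111.32)² + (-0.1631·63.92)²) = √(2000.627620 + 108.687964) = 45.9273 km
D: √((0.7696·111.32)² + (-1.7151·63.92)²) = √(7339.669652 + 12018.559739) = 139.1339 km
E: √((-0.3223·111.32)² + (-1.8980·63.92)²) = √(1287.262170 + 14718.581222) = 126.5142 km
F: √((-1.3939·111.32)² + (0.6439·63.92)²) = √(24077.402423 + 1693.988208) = 160.5347 km
G: √((-0.1973·111.32)² + (-1.1525·63.92)²) = √(482.392521 + 5426.944757) = 76.8722 km
H: √((1.5995·111.32)² + (-0.4706·63.92)²) = √(31704.060214 + 904.851641) = 180.5794 km
I: √((1.4381·111.32)² + (0.8149·63.92)²) = √(25628.581413 + 2713.202248) = 168.3502 km
J: √((1.0596·111.32)² + (0.3275·63.92)²) = √(13913.304647 + 438.223982) = 119.7979 km
K: √((-0.8352·111.32)² + (-0.4243·63.92)²) = √(8644.250956 + 735.562527) = 96.8494 km
Minimum: C at 45.9273 km.

C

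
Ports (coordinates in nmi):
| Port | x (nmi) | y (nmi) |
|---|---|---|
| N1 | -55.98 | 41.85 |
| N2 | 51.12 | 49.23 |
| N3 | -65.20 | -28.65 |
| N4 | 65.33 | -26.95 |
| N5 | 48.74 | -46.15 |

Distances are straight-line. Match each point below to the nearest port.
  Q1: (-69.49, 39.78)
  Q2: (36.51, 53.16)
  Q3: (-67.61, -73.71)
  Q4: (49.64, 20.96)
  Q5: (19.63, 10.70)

Q1 at (-69.49, 39.78):
  N1: √((13.51)² + (2.07)²) = √(182.5201 + 4.2849) = 13.67 nmi
  N2: √((120.61)² + (9.45)²) = √(14546.7721 + 89.3025) = 120.98 nmi
  N3: √((4.29)² + (-68.43)²) = √(18.4041 + 4682.6649) = 68.56 nmi
  N4: √((134.82)² + (-66.73)²) = √(18176.4324 + 4452.8929) = 150.43 nmi
  N5: √((118.23)² + (-85.93)²) = √(13978.3329 + 7383.9649) = 146.16 nmi
  → nearest: N1 (13.67 nmi)
Q2 at (36.51, 53.16):
  N1: √((-92.49)² + (-11.31)²) = √(8554.4001 + 127.9161) = 93.18 nmi
  N2: √((14.61)² + (-3.93)²) = √(213.4521 + 15.4449) = 15.13 nmi
  N3: √((-101.71)² + (-81.81)²) = √(10344.9241 + 6692.8761) = 130.53 nmi
  N4: √((28.82)² + (-80.11)²) = √(830.5924 + 6417.6121) = 85.14 nmi
  N5: √((12.23)² + (-99.31)²) = √(149.5729 + 9862.4761) = 100.06 nmi
  → nearest: N2 (15.13 nmi)
Q3 at (-67.61, -73.71):
  N1: √((11.63)² + (115.56)²) = √(135.2569 + 13354.1136) = 116.14 nmi
  N2: √((118.73)² + (122.94)²) = √(14096.8129 + 15114.2436) = 170.91 nmi
  N3: √((2.41)² + (45.06)²) = √(5.8081 + 2030.4036) = 45.12 nmi
  N4: √((132.94)² + (46.76)²) = √(17673.0436 + 2186.4976) = 140.92 nmi
  N5: √((116.35)² + (27.56)²) = √(13537.3225 + 759.5536) = 119.57 nmi
  → nearest: N3 (45.12 nmi)
Q4 at (49.64, 20.96):
  N1: √((-105.62)² + (20.89)²) = √(11155.5844 + 436.3921) = 107.67 nmi
  N2: √((1.48)² + (28.27)²) = √(2.1904 + 799.1929) = 28.31 nmi
  N3: √((-114.84)² + (-49.61)²) = √(13188.2256 + 2461.1521) = 125.10 nmi
  N4: √((15.69)² + (-47.91)²) = √(246.1761 + 2295.3681) = 50.41 nmi
  N5: √((-0.90)² + (-67.11)²) = √(0.8100 + 4503.7521) = 67.12 nmi
  → nearest: N2 (28.31 nmi)
Q5 at (19.63, 10.70):
  N1: √((-75.61)² + (31.15)²) = √(5716.8721 + 970.3225) = 81.78 nmi
  N2: √((31.49)² + (38.53)²) = √(991.6201 + 1484.5609) = 49.76 nmi
  N3: √((-84.83)² + (-39.35)²) = √(7196.1289 + 1548.4225) = 93.51 nmi
  N4: √((45.70)² + (-37.65)²) = √(2088.4900 + 1417.5225) = 59.21 nmi
  N5: √((29.11)² + (-56.85)²) = √(847.3921 + 3231.9225) = 63.87 nmi
  → nearest: N2 (49.76 nmi)

Q1→N1; Q2→N2; Q3→N3; Q4→N2; Q5→N2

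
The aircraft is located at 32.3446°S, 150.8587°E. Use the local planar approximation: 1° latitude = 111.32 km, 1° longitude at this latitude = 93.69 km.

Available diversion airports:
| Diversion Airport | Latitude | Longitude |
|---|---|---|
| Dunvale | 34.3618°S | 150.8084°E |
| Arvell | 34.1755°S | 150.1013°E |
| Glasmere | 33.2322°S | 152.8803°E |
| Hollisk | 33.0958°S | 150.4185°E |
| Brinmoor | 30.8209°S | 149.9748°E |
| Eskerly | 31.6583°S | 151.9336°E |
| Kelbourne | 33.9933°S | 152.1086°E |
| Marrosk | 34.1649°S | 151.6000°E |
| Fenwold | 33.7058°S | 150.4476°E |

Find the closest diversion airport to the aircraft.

Distances from 32.3446°S, 150.8587°E:
Dunvale: √((-2.0172·111.32)² + (-0.0503·93.69)²) = √(50424.815089 + 22.208665) = 224.6041 km
Arvell: √((-1.8309·111.32)² + (-0.7574·93.69)²) = √(41540.875438 + 5035.435988) = 215.8155 km
Glasmere: √((-0.8876·111.32)² + (2.0216·93.69)²) = √(9762.948141 + 35873.763089) = 213.6275 km
Hollisk: √((-0.7512·111.32)² + (-0.4402·93.69)²) = √(6992.903801 + 1700.930444) = 93.2407 km
Brinmoor: √((1.5237·111.32)² + (-0.8839·93.69)²) = √(28770.362267 + 6857.925228) = 188.7546 km
Eskerly: √((0.6863·111.32)² + (1.0749·93.69)²) = √(5836.794366 + 10141.976588) = 126.4072 km
Kelbourne: √((-1.6487·111.32)² + (1.2499·93.69)²) = √(33684.466336 + 13713.143290) = 217.7099 km
Marrosk: √((-1.8203·111.32)² + (0.7413·93.69)²) = √(41061.265821 + 4823.635449) = 214.2076 km
Fenwold: √((-1.3612·111.32)² + (-0.4111·93.69)²) = √(22960.972381 + 1483.479098) = 156.3472 km
Minimum: Hollisk at 93.2407 km.

Hollisk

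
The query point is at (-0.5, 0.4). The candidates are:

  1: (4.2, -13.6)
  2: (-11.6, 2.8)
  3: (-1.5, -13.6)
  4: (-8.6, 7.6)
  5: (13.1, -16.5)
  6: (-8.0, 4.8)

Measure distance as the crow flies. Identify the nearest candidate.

Distances from (-0.5, 0.4):
1: √((4.7)² + (-14.0)²) = √(22.090 + 196.000) = 14.8
2: √((-11.1)² + (2.4)²) = √(123.210 + 5.760) = 11.4
3: √((-1.0)² + (-14.0)²) = √(1.000 + 196.000) = 14.0
4: √((-8.1)² + (7.2)²) = √(65.610 + 51.840) = 10.8
5: √((13.6)² + (-16.9)²) = √(184.960 + 285.610) = 21.7
6: √((-7.5)² + (4.4)²) = √(56.250 + 19.360) = 8.7
Minimum: 6 at 8.7.

6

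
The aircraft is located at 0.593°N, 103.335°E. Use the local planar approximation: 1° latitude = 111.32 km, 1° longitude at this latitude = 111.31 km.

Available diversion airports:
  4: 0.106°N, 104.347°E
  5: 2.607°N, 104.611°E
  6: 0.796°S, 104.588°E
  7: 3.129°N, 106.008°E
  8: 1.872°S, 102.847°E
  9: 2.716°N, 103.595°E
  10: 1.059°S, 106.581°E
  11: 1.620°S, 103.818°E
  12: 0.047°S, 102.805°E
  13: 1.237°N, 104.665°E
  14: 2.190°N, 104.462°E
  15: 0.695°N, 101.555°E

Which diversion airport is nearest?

Distances from 0.593°N, 103.335°E:
4: 125.012 km
5: 265.401 km
6: 208.232 km
7: 410.149 km
8: 279.728 km
9: 238.098 km
10: 405.421 km
11: 252.149 km
12: 92.499 km
13: 164.487 km
14: 217.582 km
15: 198.457 km
Minimum: 12 at 92.499 km.

12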